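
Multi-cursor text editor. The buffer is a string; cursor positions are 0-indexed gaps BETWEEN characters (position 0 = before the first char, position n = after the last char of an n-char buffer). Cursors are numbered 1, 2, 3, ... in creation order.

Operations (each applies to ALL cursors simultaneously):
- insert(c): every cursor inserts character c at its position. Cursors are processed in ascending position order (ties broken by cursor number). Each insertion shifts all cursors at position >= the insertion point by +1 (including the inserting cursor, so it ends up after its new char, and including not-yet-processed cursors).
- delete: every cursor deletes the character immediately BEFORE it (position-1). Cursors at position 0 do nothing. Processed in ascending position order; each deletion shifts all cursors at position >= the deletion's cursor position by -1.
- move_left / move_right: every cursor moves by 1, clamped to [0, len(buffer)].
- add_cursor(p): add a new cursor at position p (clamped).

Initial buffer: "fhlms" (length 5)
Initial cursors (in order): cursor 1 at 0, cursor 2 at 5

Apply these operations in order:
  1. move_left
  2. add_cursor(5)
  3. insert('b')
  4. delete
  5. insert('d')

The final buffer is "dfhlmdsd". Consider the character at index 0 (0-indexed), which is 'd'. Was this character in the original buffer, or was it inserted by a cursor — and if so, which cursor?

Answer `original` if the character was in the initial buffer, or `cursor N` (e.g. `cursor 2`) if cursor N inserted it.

Answer: cursor 1

Derivation:
After op 1 (move_left): buffer="fhlms" (len 5), cursors c1@0 c2@4, authorship .....
After op 2 (add_cursor(5)): buffer="fhlms" (len 5), cursors c1@0 c2@4 c3@5, authorship .....
After op 3 (insert('b')): buffer="bfhlmbsb" (len 8), cursors c1@1 c2@6 c3@8, authorship 1....2.3
After op 4 (delete): buffer="fhlms" (len 5), cursors c1@0 c2@4 c3@5, authorship .....
After op 5 (insert('d')): buffer="dfhlmdsd" (len 8), cursors c1@1 c2@6 c3@8, authorship 1....2.3
Authorship (.=original, N=cursor N): 1 . . . . 2 . 3
Index 0: author = 1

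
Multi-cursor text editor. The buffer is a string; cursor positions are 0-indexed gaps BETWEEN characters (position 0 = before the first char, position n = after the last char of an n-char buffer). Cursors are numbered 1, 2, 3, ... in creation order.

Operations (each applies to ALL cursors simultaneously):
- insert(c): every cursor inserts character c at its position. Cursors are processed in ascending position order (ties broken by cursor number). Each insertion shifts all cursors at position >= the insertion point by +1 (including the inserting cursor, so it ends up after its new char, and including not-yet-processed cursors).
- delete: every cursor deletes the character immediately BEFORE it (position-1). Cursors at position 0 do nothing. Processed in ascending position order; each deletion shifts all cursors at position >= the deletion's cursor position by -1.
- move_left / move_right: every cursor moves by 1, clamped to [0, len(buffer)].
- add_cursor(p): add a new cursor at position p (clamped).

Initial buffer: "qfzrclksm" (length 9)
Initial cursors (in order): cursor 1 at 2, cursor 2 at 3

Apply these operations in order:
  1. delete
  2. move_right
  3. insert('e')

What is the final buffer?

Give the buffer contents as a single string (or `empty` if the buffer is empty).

After op 1 (delete): buffer="qrclksm" (len 7), cursors c1@1 c2@1, authorship .......
After op 2 (move_right): buffer="qrclksm" (len 7), cursors c1@2 c2@2, authorship .......
After op 3 (insert('e')): buffer="qreeclksm" (len 9), cursors c1@4 c2@4, authorship ..12.....

Answer: qreeclksm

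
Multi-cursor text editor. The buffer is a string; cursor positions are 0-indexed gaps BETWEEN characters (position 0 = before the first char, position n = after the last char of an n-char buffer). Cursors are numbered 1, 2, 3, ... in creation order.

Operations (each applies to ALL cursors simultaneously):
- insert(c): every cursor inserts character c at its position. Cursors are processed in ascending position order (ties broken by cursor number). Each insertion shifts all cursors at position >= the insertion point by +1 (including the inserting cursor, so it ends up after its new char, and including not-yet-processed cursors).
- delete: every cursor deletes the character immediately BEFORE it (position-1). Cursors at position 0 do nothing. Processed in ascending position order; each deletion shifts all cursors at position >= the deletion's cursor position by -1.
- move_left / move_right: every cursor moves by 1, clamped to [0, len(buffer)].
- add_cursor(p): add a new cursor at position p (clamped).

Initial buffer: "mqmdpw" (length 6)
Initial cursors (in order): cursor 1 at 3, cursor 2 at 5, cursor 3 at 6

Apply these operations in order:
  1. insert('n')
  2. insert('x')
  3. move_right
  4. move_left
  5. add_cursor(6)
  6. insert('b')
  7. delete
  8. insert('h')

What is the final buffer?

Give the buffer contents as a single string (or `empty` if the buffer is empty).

After op 1 (insert('n')): buffer="mqmndpnwn" (len 9), cursors c1@4 c2@7 c3@9, authorship ...1..2.3
After op 2 (insert('x')): buffer="mqmnxdpnxwnx" (len 12), cursors c1@5 c2@9 c3@12, authorship ...11..22.33
After op 3 (move_right): buffer="mqmnxdpnxwnx" (len 12), cursors c1@6 c2@10 c3@12, authorship ...11..22.33
After op 4 (move_left): buffer="mqmnxdpnxwnx" (len 12), cursors c1@5 c2@9 c3@11, authorship ...11..22.33
After op 5 (add_cursor(6)): buffer="mqmnxdpnxwnx" (len 12), cursors c1@5 c4@6 c2@9 c3@11, authorship ...11..22.33
After op 6 (insert('b')): buffer="mqmnxbdbpnxbwnbx" (len 16), cursors c1@6 c4@8 c2@12 c3@15, authorship ...111.4.222.333
After op 7 (delete): buffer="mqmnxdpnxwnx" (len 12), cursors c1@5 c4@6 c2@9 c3@11, authorship ...11..22.33
After op 8 (insert('h')): buffer="mqmnxhdhpnxhwnhx" (len 16), cursors c1@6 c4@8 c2@12 c3@15, authorship ...111.4.222.333

Answer: mqmnxhdhpnxhwnhx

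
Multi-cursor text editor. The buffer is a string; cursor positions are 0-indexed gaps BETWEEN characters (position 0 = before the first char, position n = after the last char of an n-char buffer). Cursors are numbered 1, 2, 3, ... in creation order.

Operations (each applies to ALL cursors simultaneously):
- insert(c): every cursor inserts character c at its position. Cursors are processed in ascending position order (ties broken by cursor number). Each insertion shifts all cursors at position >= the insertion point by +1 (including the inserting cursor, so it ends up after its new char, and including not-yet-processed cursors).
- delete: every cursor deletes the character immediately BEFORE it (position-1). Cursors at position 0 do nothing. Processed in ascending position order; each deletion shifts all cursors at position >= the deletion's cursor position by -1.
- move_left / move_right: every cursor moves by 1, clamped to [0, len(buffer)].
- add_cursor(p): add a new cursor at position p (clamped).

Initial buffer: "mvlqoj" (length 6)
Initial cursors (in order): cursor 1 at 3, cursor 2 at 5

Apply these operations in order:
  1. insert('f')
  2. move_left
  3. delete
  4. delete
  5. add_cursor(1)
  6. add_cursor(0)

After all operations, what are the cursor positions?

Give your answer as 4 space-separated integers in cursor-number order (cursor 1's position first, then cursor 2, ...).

After op 1 (insert('f')): buffer="mvlfqofj" (len 8), cursors c1@4 c2@7, authorship ...1..2.
After op 2 (move_left): buffer="mvlfqofj" (len 8), cursors c1@3 c2@6, authorship ...1..2.
After op 3 (delete): buffer="mvfqfj" (len 6), cursors c1@2 c2@4, authorship ..1.2.
After op 4 (delete): buffer="mffj" (len 4), cursors c1@1 c2@2, authorship .12.
After op 5 (add_cursor(1)): buffer="mffj" (len 4), cursors c1@1 c3@1 c2@2, authorship .12.
After op 6 (add_cursor(0)): buffer="mffj" (len 4), cursors c4@0 c1@1 c3@1 c2@2, authorship .12.

Answer: 1 2 1 0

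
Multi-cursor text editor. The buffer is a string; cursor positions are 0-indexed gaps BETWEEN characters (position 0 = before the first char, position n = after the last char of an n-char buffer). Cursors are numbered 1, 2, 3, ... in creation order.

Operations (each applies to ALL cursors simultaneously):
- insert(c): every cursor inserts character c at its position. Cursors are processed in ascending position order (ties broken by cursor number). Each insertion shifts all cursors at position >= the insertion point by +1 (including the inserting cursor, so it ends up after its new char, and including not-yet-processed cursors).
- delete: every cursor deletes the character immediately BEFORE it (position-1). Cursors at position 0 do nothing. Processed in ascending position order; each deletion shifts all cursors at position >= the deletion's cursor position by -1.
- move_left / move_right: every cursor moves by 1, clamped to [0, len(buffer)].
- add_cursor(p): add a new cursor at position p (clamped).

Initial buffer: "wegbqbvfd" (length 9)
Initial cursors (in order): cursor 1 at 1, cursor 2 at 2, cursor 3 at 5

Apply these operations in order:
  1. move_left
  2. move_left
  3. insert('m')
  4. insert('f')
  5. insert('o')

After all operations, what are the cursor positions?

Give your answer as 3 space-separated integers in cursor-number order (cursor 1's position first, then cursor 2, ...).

After op 1 (move_left): buffer="wegbqbvfd" (len 9), cursors c1@0 c2@1 c3@4, authorship .........
After op 2 (move_left): buffer="wegbqbvfd" (len 9), cursors c1@0 c2@0 c3@3, authorship .........
After op 3 (insert('m')): buffer="mmwegmbqbvfd" (len 12), cursors c1@2 c2@2 c3@6, authorship 12...3......
After op 4 (insert('f')): buffer="mmffwegmfbqbvfd" (len 15), cursors c1@4 c2@4 c3@9, authorship 1212...33......
After op 5 (insert('o')): buffer="mmffoowegmfobqbvfd" (len 18), cursors c1@6 c2@6 c3@12, authorship 121212...333......

Answer: 6 6 12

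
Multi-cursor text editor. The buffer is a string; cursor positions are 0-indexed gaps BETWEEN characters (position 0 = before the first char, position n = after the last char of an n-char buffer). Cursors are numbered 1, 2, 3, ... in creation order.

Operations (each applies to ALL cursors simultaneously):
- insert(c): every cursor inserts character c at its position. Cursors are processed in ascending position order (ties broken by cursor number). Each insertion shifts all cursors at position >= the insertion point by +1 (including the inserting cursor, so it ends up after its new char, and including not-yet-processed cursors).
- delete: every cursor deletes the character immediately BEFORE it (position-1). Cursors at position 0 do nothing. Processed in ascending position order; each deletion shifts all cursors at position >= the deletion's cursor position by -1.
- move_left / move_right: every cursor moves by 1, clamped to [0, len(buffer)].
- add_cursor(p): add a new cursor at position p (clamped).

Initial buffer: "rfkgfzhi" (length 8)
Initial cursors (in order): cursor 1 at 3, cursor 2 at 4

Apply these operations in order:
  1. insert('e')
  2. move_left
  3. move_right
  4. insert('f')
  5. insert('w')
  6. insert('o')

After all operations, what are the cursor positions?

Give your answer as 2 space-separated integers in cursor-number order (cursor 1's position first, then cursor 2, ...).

After op 1 (insert('e')): buffer="rfkegefzhi" (len 10), cursors c1@4 c2@6, authorship ...1.2....
After op 2 (move_left): buffer="rfkegefzhi" (len 10), cursors c1@3 c2@5, authorship ...1.2....
After op 3 (move_right): buffer="rfkegefzhi" (len 10), cursors c1@4 c2@6, authorship ...1.2....
After op 4 (insert('f')): buffer="rfkefgeffzhi" (len 12), cursors c1@5 c2@8, authorship ...11.22....
After op 5 (insert('w')): buffer="rfkefwgefwfzhi" (len 14), cursors c1@6 c2@10, authorship ...111.222....
After op 6 (insert('o')): buffer="rfkefwogefwofzhi" (len 16), cursors c1@7 c2@12, authorship ...1111.2222....

Answer: 7 12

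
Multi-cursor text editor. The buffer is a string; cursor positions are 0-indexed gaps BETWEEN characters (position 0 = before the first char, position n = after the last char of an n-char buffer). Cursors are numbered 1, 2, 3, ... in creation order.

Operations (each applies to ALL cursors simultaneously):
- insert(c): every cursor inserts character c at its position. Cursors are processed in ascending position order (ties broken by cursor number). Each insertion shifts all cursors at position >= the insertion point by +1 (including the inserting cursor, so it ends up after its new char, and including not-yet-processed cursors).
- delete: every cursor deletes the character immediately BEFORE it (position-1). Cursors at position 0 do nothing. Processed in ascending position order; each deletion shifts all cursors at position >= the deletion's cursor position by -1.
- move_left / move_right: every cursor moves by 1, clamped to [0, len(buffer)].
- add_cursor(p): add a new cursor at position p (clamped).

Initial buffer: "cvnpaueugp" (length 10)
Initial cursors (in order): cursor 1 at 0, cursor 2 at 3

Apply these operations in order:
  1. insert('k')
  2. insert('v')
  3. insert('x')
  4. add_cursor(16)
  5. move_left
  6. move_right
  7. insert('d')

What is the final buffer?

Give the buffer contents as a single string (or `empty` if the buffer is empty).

After op 1 (insert('k')): buffer="kcvnkpaueugp" (len 12), cursors c1@1 c2@5, authorship 1...2.......
After op 2 (insert('v')): buffer="kvcvnkvpaueugp" (len 14), cursors c1@2 c2@7, authorship 11...22.......
After op 3 (insert('x')): buffer="kvxcvnkvxpaueugp" (len 16), cursors c1@3 c2@9, authorship 111...222.......
After op 4 (add_cursor(16)): buffer="kvxcvnkvxpaueugp" (len 16), cursors c1@3 c2@9 c3@16, authorship 111...222.......
After op 5 (move_left): buffer="kvxcvnkvxpaueugp" (len 16), cursors c1@2 c2@8 c3@15, authorship 111...222.......
After op 6 (move_right): buffer="kvxcvnkvxpaueugp" (len 16), cursors c1@3 c2@9 c3@16, authorship 111...222.......
After op 7 (insert('d')): buffer="kvxdcvnkvxdpaueugpd" (len 19), cursors c1@4 c2@11 c3@19, authorship 1111...2222.......3

Answer: kvxdcvnkvxdpaueugpd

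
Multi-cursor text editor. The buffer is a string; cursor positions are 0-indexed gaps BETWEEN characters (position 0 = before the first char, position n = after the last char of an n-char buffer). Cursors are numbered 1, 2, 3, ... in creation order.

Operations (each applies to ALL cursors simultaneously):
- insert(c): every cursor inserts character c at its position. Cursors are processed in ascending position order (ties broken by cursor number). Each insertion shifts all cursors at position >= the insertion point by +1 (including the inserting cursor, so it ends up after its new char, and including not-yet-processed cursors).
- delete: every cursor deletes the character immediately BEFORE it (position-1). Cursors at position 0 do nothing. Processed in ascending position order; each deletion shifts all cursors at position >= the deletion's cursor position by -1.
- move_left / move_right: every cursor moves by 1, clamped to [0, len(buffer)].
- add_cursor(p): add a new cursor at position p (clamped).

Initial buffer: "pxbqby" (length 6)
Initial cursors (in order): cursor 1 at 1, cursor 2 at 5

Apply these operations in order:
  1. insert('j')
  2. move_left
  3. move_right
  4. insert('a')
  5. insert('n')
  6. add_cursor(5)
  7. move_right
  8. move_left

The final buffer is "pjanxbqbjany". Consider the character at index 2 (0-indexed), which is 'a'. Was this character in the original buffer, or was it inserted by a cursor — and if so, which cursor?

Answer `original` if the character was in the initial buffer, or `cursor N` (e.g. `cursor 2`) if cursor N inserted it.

Answer: cursor 1

Derivation:
After op 1 (insert('j')): buffer="pjxbqbjy" (len 8), cursors c1@2 c2@7, authorship .1....2.
After op 2 (move_left): buffer="pjxbqbjy" (len 8), cursors c1@1 c2@6, authorship .1....2.
After op 3 (move_right): buffer="pjxbqbjy" (len 8), cursors c1@2 c2@7, authorship .1....2.
After op 4 (insert('a')): buffer="pjaxbqbjay" (len 10), cursors c1@3 c2@9, authorship .11....22.
After op 5 (insert('n')): buffer="pjanxbqbjany" (len 12), cursors c1@4 c2@11, authorship .111....222.
After op 6 (add_cursor(5)): buffer="pjanxbqbjany" (len 12), cursors c1@4 c3@5 c2@11, authorship .111....222.
After op 7 (move_right): buffer="pjanxbqbjany" (len 12), cursors c1@5 c3@6 c2@12, authorship .111....222.
After op 8 (move_left): buffer="pjanxbqbjany" (len 12), cursors c1@4 c3@5 c2@11, authorship .111....222.
Authorship (.=original, N=cursor N): . 1 1 1 . . . . 2 2 2 .
Index 2: author = 1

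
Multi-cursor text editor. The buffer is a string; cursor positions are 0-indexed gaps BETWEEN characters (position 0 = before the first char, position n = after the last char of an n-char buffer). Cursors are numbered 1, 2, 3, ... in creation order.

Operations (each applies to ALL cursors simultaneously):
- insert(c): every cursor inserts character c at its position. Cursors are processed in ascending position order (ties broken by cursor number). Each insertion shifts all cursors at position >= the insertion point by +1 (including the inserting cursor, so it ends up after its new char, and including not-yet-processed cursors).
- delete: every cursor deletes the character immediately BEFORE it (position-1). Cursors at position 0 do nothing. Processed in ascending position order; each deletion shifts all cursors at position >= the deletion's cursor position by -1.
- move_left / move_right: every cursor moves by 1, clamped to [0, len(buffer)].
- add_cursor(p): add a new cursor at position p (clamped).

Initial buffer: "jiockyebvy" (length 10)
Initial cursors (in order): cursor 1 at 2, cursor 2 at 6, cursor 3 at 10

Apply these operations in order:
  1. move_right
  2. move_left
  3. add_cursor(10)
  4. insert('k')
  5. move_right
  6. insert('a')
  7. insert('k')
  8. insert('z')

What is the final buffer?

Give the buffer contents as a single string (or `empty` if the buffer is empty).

After op 1 (move_right): buffer="jiockyebvy" (len 10), cursors c1@3 c2@7 c3@10, authorship ..........
After op 2 (move_left): buffer="jiockyebvy" (len 10), cursors c1@2 c2@6 c3@9, authorship ..........
After op 3 (add_cursor(10)): buffer="jiockyebvy" (len 10), cursors c1@2 c2@6 c3@9 c4@10, authorship ..........
After op 4 (insert('k')): buffer="jikockykebvkyk" (len 14), cursors c1@3 c2@8 c3@12 c4@14, authorship ..1....2...3.4
After op 5 (move_right): buffer="jikockykebvkyk" (len 14), cursors c1@4 c2@9 c3@13 c4@14, authorship ..1....2...3.4
After op 6 (insert('a')): buffer="jikoackykeabvkyaka" (len 18), cursors c1@5 c2@11 c3@16 c4@18, authorship ..1.1...2.2..3.344
After op 7 (insert('k')): buffer="jikoakckykeakbvkyakkak" (len 22), cursors c1@6 c2@13 c3@19 c4@22, authorship ..1.11...2.22..3.33444
After op 8 (insert('z')): buffer="jikoakzckykeakzbvkyakzkakz" (len 26), cursors c1@7 c2@15 c3@22 c4@26, authorship ..1.111...2.222..3.3334444

Answer: jikoakzckykeakzbvkyakzkakz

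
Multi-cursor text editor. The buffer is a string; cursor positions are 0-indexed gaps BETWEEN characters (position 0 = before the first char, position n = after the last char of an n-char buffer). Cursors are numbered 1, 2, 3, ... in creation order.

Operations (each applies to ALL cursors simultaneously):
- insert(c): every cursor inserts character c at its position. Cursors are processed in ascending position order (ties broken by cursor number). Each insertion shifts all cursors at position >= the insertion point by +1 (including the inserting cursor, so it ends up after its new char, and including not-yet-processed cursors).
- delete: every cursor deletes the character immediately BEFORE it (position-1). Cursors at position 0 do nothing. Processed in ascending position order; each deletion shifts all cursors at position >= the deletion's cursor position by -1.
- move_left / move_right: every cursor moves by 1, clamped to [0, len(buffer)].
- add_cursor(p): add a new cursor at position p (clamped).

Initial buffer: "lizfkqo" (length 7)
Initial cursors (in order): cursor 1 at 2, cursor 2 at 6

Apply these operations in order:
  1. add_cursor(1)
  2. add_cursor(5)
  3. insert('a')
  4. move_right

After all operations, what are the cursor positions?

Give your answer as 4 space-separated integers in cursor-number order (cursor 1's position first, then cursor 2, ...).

After op 1 (add_cursor(1)): buffer="lizfkqo" (len 7), cursors c3@1 c1@2 c2@6, authorship .......
After op 2 (add_cursor(5)): buffer="lizfkqo" (len 7), cursors c3@1 c1@2 c4@5 c2@6, authorship .......
After op 3 (insert('a')): buffer="laiazfkaqao" (len 11), cursors c3@2 c1@4 c4@8 c2@10, authorship .3.1...4.2.
After op 4 (move_right): buffer="laiazfkaqao" (len 11), cursors c3@3 c1@5 c4@9 c2@11, authorship .3.1...4.2.

Answer: 5 11 3 9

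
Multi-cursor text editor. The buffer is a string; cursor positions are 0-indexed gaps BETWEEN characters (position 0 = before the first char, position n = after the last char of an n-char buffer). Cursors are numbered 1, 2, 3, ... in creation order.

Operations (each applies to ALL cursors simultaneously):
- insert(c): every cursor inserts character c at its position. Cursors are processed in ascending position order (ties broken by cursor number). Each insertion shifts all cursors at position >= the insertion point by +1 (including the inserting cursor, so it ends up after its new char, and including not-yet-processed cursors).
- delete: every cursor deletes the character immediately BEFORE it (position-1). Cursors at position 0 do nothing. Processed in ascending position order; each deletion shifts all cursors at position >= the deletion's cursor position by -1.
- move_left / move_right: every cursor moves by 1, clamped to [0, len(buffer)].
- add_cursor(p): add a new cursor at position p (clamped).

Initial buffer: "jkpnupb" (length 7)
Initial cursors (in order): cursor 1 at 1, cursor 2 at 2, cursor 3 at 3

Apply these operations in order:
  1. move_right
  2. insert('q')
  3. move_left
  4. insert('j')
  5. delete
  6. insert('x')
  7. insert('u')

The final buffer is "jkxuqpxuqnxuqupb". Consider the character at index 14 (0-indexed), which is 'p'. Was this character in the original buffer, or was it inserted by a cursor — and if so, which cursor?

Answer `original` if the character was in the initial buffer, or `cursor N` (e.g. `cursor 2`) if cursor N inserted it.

Answer: original

Derivation:
After op 1 (move_right): buffer="jkpnupb" (len 7), cursors c1@2 c2@3 c3@4, authorship .......
After op 2 (insert('q')): buffer="jkqpqnqupb" (len 10), cursors c1@3 c2@5 c3@7, authorship ..1.2.3...
After op 3 (move_left): buffer="jkqpqnqupb" (len 10), cursors c1@2 c2@4 c3@6, authorship ..1.2.3...
After op 4 (insert('j')): buffer="jkjqpjqnjqupb" (len 13), cursors c1@3 c2@6 c3@9, authorship ..11.22.33...
After op 5 (delete): buffer="jkqpqnqupb" (len 10), cursors c1@2 c2@4 c3@6, authorship ..1.2.3...
After op 6 (insert('x')): buffer="jkxqpxqnxqupb" (len 13), cursors c1@3 c2@6 c3@9, authorship ..11.22.33...
After op 7 (insert('u')): buffer="jkxuqpxuqnxuqupb" (len 16), cursors c1@4 c2@8 c3@12, authorship ..111.222.333...
Authorship (.=original, N=cursor N): . . 1 1 1 . 2 2 2 . 3 3 3 . . .
Index 14: author = original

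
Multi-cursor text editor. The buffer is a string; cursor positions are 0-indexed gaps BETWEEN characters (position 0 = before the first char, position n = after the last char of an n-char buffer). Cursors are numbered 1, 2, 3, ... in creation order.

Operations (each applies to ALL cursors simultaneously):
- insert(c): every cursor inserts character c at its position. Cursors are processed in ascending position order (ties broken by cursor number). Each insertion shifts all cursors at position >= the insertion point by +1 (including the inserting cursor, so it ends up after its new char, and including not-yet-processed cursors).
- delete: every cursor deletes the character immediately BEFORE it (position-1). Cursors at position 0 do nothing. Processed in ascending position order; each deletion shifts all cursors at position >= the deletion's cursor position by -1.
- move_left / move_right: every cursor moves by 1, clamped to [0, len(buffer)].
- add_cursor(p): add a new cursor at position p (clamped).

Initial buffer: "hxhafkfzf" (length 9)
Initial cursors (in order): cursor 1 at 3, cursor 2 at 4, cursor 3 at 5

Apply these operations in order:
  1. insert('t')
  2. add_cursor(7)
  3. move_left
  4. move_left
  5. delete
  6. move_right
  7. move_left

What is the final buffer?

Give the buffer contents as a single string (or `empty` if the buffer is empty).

Answer: hhftkfzf

Derivation:
After op 1 (insert('t')): buffer="hxhtatftkfzf" (len 12), cursors c1@4 c2@6 c3@8, authorship ...1.2.3....
After op 2 (add_cursor(7)): buffer="hxhtatftkfzf" (len 12), cursors c1@4 c2@6 c4@7 c3@8, authorship ...1.2.3....
After op 3 (move_left): buffer="hxhtatftkfzf" (len 12), cursors c1@3 c2@5 c4@6 c3@7, authorship ...1.2.3....
After op 4 (move_left): buffer="hxhtatftkfzf" (len 12), cursors c1@2 c2@4 c4@5 c3@6, authorship ...1.2.3....
After op 5 (delete): buffer="hhftkfzf" (len 8), cursors c1@1 c2@2 c3@2 c4@2, authorship ...3....
After op 6 (move_right): buffer="hhftkfzf" (len 8), cursors c1@2 c2@3 c3@3 c4@3, authorship ...3....
After op 7 (move_left): buffer="hhftkfzf" (len 8), cursors c1@1 c2@2 c3@2 c4@2, authorship ...3....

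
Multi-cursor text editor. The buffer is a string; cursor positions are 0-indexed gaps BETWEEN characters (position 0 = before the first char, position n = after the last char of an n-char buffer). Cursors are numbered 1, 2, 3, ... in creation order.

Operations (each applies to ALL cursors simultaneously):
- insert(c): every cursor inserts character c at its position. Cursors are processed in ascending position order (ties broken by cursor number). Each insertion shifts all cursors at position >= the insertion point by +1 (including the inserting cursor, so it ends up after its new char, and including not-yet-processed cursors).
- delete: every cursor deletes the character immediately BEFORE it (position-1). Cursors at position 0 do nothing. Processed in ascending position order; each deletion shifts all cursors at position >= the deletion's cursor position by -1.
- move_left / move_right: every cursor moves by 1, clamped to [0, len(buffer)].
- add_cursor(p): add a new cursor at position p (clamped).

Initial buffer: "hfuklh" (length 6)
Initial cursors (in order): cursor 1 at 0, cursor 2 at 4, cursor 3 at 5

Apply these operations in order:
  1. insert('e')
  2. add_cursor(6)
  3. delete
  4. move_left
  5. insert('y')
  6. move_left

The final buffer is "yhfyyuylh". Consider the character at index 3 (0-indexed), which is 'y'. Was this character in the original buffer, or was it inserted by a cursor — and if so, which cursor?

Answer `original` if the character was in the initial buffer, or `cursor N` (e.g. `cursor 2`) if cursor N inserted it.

Answer: cursor 2

Derivation:
After op 1 (insert('e')): buffer="ehfukeleh" (len 9), cursors c1@1 c2@6 c3@8, authorship 1....2.3.
After op 2 (add_cursor(6)): buffer="ehfukeleh" (len 9), cursors c1@1 c2@6 c4@6 c3@8, authorship 1....2.3.
After op 3 (delete): buffer="hfulh" (len 5), cursors c1@0 c2@3 c4@3 c3@4, authorship .....
After op 4 (move_left): buffer="hfulh" (len 5), cursors c1@0 c2@2 c4@2 c3@3, authorship .....
After op 5 (insert('y')): buffer="yhfyyuylh" (len 9), cursors c1@1 c2@5 c4@5 c3@7, authorship 1..24.3..
After op 6 (move_left): buffer="yhfyyuylh" (len 9), cursors c1@0 c2@4 c4@4 c3@6, authorship 1..24.3..
Authorship (.=original, N=cursor N): 1 . . 2 4 . 3 . .
Index 3: author = 2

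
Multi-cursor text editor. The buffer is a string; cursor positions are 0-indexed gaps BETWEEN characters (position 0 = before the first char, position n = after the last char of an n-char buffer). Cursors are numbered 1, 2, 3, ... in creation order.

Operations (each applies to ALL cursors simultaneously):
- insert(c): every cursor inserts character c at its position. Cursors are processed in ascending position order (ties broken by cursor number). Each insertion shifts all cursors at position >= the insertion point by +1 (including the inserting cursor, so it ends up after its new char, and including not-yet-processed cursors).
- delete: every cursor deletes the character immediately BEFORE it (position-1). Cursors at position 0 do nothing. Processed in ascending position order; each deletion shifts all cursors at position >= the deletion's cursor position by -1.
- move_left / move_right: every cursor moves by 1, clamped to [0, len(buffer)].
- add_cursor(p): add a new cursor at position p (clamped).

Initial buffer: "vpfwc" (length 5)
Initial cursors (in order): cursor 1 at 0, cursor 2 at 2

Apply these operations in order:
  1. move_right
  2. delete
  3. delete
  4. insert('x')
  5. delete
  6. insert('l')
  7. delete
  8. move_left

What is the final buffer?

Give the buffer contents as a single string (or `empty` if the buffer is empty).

Answer: wc

Derivation:
After op 1 (move_right): buffer="vpfwc" (len 5), cursors c1@1 c2@3, authorship .....
After op 2 (delete): buffer="pwc" (len 3), cursors c1@0 c2@1, authorship ...
After op 3 (delete): buffer="wc" (len 2), cursors c1@0 c2@0, authorship ..
After op 4 (insert('x')): buffer="xxwc" (len 4), cursors c1@2 c2@2, authorship 12..
After op 5 (delete): buffer="wc" (len 2), cursors c1@0 c2@0, authorship ..
After op 6 (insert('l')): buffer="llwc" (len 4), cursors c1@2 c2@2, authorship 12..
After op 7 (delete): buffer="wc" (len 2), cursors c1@0 c2@0, authorship ..
After op 8 (move_left): buffer="wc" (len 2), cursors c1@0 c2@0, authorship ..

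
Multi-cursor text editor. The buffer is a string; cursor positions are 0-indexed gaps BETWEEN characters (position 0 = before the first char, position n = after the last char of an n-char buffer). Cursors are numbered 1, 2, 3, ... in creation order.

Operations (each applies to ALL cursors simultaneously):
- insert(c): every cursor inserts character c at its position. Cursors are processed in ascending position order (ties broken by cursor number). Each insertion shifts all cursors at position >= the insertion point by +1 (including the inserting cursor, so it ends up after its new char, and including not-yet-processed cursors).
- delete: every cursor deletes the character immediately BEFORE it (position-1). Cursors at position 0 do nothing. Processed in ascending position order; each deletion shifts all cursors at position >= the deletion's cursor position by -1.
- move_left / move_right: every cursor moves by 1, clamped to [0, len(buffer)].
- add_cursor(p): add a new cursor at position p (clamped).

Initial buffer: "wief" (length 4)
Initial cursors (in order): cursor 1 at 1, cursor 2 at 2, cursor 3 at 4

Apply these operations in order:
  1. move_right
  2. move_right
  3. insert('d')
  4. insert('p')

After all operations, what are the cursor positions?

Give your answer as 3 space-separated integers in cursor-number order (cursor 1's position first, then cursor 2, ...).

Answer: 5 10 10

Derivation:
After op 1 (move_right): buffer="wief" (len 4), cursors c1@2 c2@3 c3@4, authorship ....
After op 2 (move_right): buffer="wief" (len 4), cursors c1@3 c2@4 c3@4, authorship ....
After op 3 (insert('d')): buffer="wiedfdd" (len 7), cursors c1@4 c2@7 c3@7, authorship ...1.23
After op 4 (insert('p')): buffer="wiedpfddpp" (len 10), cursors c1@5 c2@10 c3@10, authorship ...11.2323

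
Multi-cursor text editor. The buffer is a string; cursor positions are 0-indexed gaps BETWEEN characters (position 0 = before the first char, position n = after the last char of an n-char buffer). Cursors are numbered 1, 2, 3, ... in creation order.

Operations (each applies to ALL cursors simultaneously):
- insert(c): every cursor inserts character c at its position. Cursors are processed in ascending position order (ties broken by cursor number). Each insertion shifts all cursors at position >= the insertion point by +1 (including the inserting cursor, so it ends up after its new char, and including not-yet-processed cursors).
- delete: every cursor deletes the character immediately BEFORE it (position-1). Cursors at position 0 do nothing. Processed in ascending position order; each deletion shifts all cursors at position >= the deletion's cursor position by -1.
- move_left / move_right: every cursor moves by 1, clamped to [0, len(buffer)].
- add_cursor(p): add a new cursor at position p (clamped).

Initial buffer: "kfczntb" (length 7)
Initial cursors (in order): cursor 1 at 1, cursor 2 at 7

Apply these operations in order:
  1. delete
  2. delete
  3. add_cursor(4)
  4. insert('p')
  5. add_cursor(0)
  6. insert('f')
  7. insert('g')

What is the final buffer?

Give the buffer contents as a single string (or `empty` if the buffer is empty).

After op 1 (delete): buffer="fcznt" (len 5), cursors c1@0 c2@5, authorship .....
After op 2 (delete): buffer="fczn" (len 4), cursors c1@0 c2@4, authorship ....
After op 3 (add_cursor(4)): buffer="fczn" (len 4), cursors c1@0 c2@4 c3@4, authorship ....
After op 4 (insert('p')): buffer="pfcznpp" (len 7), cursors c1@1 c2@7 c3@7, authorship 1....23
After op 5 (add_cursor(0)): buffer="pfcznpp" (len 7), cursors c4@0 c1@1 c2@7 c3@7, authorship 1....23
After op 6 (insert('f')): buffer="fpffcznppff" (len 11), cursors c4@1 c1@3 c2@11 c3@11, authorship 411....2323
After op 7 (insert('g')): buffer="fgpfgfcznppffgg" (len 15), cursors c4@2 c1@5 c2@15 c3@15, authorship 44111....232323

Answer: fgpfgfcznppffgg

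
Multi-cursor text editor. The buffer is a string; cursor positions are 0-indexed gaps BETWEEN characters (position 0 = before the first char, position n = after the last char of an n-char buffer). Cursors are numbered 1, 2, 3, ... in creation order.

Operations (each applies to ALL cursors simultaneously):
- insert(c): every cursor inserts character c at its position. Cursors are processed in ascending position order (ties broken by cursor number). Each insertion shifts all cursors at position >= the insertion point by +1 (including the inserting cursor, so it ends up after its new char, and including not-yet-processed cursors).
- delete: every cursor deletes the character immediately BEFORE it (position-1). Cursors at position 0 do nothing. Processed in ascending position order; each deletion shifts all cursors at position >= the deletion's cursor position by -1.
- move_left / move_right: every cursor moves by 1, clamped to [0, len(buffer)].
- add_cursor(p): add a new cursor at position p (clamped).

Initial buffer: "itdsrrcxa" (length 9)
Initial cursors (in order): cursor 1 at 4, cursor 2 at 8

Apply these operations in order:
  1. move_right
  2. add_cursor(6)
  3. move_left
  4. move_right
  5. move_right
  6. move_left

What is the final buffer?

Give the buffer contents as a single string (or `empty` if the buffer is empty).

After op 1 (move_right): buffer="itdsrrcxa" (len 9), cursors c1@5 c2@9, authorship .........
After op 2 (add_cursor(6)): buffer="itdsrrcxa" (len 9), cursors c1@5 c3@6 c2@9, authorship .........
After op 3 (move_left): buffer="itdsrrcxa" (len 9), cursors c1@4 c3@5 c2@8, authorship .........
After op 4 (move_right): buffer="itdsrrcxa" (len 9), cursors c1@5 c3@6 c2@9, authorship .........
After op 5 (move_right): buffer="itdsrrcxa" (len 9), cursors c1@6 c3@7 c2@9, authorship .........
After op 6 (move_left): buffer="itdsrrcxa" (len 9), cursors c1@5 c3@6 c2@8, authorship .........

Answer: itdsrrcxa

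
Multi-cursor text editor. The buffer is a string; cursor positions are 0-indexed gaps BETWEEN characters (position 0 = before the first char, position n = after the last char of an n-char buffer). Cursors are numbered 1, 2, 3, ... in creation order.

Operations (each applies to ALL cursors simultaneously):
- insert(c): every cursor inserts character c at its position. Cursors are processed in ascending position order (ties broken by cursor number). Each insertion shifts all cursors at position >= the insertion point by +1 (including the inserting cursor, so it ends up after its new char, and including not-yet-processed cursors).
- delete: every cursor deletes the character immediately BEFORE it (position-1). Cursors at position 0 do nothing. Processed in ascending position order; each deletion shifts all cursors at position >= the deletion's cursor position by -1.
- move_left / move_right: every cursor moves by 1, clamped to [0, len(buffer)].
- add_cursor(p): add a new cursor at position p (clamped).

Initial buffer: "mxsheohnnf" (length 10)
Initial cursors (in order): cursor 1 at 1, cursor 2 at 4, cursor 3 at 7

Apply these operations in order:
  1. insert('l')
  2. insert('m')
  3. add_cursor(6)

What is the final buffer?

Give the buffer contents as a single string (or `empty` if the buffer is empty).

After op 1 (insert('l')): buffer="mlxshleohlnnf" (len 13), cursors c1@2 c2@6 c3@10, authorship .1...2...3...
After op 2 (insert('m')): buffer="mlmxshlmeohlmnnf" (len 16), cursors c1@3 c2@8 c3@13, authorship .11...22...33...
After op 3 (add_cursor(6)): buffer="mlmxshlmeohlmnnf" (len 16), cursors c1@3 c4@6 c2@8 c3@13, authorship .11...22...33...

Answer: mlmxshlmeohlmnnf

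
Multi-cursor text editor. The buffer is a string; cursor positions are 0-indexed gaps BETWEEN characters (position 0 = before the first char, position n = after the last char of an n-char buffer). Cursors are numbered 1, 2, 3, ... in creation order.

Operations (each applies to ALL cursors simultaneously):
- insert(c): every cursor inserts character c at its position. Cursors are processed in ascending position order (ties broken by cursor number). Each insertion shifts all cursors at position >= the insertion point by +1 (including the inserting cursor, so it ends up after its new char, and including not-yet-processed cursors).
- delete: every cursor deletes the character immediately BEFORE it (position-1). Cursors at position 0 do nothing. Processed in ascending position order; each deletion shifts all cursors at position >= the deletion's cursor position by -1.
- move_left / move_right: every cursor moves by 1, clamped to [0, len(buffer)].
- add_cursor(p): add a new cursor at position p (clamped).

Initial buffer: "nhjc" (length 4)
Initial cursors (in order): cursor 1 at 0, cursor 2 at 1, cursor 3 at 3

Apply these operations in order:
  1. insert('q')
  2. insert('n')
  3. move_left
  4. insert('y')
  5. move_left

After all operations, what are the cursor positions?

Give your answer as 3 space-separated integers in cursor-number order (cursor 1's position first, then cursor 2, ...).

After op 1 (insert('q')): buffer="qnqhjqc" (len 7), cursors c1@1 c2@3 c3@6, authorship 1.2..3.
After op 2 (insert('n')): buffer="qnnqnhjqnc" (len 10), cursors c1@2 c2@5 c3@9, authorship 11.22..33.
After op 3 (move_left): buffer="qnnqnhjqnc" (len 10), cursors c1@1 c2@4 c3@8, authorship 11.22..33.
After op 4 (insert('y')): buffer="qynnqynhjqync" (len 13), cursors c1@2 c2@6 c3@11, authorship 111.222..333.
After op 5 (move_left): buffer="qynnqynhjqync" (len 13), cursors c1@1 c2@5 c3@10, authorship 111.222..333.

Answer: 1 5 10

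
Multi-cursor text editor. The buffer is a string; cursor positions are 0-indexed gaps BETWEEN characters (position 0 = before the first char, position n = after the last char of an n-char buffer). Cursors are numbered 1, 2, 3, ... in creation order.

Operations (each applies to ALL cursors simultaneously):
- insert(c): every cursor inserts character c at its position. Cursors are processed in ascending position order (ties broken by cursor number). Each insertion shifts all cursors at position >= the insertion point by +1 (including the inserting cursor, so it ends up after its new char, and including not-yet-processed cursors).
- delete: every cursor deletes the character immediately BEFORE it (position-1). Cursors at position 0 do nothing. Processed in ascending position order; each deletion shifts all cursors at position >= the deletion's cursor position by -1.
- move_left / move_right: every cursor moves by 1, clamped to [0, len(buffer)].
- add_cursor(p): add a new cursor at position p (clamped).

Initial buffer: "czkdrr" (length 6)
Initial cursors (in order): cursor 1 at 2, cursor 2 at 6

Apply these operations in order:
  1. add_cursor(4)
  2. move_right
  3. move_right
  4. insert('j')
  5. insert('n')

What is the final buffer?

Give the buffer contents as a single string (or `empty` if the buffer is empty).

Answer: czkdjnrrjjnn

Derivation:
After op 1 (add_cursor(4)): buffer="czkdrr" (len 6), cursors c1@2 c3@4 c2@6, authorship ......
After op 2 (move_right): buffer="czkdrr" (len 6), cursors c1@3 c3@5 c2@6, authorship ......
After op 3 (move_right): buffer="czkdrr" (len 6), cursors c1@4 c2@6 c3@6, authorship ......
After op 4 (insert('j')): buffer="czkdjrrjj" (len 9), cursors c1@5 c2@9 c3@9, authorship ....1..23
After op 5 (insert('n')): buffer="czkdjnrrjjnn" (len 12), cursors c1@6 c2@12 c3@12, authorship ....11..2323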